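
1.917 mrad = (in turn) 0.0003051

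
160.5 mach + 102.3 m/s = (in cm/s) 5.475e+06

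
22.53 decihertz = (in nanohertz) 2.253e+09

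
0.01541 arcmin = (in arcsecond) 0.9246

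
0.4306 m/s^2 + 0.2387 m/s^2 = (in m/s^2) 0.6693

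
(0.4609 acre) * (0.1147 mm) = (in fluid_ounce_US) 7234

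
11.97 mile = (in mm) 1.926e+07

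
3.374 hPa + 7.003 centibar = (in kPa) 7.34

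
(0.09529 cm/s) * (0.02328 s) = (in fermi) 2.218e+10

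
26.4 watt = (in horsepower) 0.0354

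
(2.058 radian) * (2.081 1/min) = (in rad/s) 0.07138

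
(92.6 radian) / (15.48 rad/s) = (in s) 5.982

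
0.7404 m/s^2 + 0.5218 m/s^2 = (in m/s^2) 1.262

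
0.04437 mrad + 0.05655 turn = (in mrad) 355.4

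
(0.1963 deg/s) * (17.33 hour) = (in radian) 213.7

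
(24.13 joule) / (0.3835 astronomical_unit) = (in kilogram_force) 4.289e-11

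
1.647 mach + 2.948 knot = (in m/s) 562.3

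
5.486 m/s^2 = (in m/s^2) 5.486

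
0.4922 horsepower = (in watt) 367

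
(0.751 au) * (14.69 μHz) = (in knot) 3.208e+06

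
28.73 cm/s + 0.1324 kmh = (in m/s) 0.3241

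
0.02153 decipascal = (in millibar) 2.153e-05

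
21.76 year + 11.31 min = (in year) 21.76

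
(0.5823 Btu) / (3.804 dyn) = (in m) 1.615e+07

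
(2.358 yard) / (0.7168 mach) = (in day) 1.022e-07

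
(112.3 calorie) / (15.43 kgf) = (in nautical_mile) 0.001677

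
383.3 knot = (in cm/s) 1.972e+04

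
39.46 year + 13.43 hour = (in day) 1.44e+04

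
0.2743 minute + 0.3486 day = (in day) 0.3488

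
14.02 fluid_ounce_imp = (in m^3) 0.0003984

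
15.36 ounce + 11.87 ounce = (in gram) 772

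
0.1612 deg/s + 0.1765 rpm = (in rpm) 0.2034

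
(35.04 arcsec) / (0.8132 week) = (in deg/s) 1.979e-08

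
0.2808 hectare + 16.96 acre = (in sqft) 7.69e+05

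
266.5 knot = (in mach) 0.4026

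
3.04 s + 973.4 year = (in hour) 8.527e+06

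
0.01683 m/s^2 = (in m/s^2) 0.01683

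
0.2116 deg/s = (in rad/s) 0.003693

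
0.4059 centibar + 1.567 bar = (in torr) 1178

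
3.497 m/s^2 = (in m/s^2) 3.497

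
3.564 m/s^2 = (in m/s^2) 3.564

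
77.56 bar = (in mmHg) 5.817e+04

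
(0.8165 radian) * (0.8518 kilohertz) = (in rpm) 6641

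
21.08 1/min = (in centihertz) 35.13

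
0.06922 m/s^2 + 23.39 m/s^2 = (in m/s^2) 23.46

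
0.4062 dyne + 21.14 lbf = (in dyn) 9.404e+06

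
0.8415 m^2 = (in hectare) 8.415e-05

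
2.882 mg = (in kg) 2.882e-06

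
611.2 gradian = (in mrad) 9601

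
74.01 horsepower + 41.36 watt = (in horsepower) 74.07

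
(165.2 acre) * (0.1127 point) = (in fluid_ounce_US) 8.988e+05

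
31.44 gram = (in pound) 0.06931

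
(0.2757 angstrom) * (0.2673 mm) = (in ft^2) 7.932e-14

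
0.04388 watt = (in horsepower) 5.884e-05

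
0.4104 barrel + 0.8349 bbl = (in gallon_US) 52.3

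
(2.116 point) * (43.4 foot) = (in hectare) 9.875e-07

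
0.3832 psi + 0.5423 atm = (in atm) 0.5684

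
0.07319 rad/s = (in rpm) 0.6989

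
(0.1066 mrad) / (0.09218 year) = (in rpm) 3.502e-10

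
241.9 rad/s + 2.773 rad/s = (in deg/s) 1.402e+04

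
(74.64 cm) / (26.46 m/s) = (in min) 0.0004701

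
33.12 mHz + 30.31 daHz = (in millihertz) 3.031e+05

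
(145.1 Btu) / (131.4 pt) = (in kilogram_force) 3.368e+05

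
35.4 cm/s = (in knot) 0.6881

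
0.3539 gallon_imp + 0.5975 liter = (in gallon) 0.5829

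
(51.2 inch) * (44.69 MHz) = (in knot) 1.13e+08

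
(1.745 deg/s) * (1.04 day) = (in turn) 435.6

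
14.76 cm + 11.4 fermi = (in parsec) 4.783e-18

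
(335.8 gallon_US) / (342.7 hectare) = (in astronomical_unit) 2.479e-18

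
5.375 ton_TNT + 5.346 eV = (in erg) 2.249e+17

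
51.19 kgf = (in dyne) 5.02e+07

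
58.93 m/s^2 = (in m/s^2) 58.93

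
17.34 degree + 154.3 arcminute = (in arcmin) 1195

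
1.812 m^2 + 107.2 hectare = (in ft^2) 1.154e+07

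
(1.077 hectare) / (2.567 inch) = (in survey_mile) 102.6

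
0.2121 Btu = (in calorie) 53.48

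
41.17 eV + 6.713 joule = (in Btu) 0.006363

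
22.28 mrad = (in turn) 0.003546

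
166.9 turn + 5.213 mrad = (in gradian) 6.676e+04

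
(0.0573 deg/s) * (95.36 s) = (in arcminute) 327.8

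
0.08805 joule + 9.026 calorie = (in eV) 2.363e+20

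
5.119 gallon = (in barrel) 0.1219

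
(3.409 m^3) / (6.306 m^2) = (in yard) 0.5912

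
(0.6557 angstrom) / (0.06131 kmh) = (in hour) 1.069e-12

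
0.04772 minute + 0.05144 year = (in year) 0.05144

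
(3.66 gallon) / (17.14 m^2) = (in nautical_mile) 4.365e-07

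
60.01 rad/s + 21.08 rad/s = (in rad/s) 81.09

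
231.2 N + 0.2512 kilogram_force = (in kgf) 23.83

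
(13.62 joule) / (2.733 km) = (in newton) 0.004984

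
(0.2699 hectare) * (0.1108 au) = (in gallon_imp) 9.841e+15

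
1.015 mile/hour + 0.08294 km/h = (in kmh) 1.716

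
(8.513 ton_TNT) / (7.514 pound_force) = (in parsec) 3.454e-08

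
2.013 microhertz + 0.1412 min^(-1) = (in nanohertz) 2.355e+06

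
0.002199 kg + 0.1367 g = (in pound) 0.005149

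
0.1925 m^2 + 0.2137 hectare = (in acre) 0.5281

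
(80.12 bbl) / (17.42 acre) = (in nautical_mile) 9.757e-08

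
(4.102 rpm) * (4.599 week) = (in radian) 1.195e+06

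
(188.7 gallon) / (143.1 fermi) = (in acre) 1.233e+09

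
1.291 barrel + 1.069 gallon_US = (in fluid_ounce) 7077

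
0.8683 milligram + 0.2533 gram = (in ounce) 0.008966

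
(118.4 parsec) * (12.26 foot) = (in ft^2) 1.47e+20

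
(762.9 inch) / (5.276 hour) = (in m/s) 0.00102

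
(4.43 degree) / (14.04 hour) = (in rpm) 1.461e-05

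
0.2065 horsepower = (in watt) 154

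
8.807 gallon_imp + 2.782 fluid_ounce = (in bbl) 0.2523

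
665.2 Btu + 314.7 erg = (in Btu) 665.2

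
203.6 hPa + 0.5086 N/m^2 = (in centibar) 20.36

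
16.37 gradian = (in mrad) 257.1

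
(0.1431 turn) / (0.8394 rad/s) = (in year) 3.397e-08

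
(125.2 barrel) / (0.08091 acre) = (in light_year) 6.426e-18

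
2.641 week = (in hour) 443.7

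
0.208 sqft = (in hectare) 1.932e-06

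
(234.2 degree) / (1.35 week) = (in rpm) 4.781e-05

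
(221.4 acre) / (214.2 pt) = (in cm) 1.186e+09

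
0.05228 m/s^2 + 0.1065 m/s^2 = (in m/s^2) 0.1588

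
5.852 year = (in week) 305.1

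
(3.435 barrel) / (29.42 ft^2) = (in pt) 566.4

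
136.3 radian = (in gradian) 8677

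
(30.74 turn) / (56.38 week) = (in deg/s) 0.0003245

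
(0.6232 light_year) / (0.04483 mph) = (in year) 9.329e+09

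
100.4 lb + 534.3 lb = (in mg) 2.879e+08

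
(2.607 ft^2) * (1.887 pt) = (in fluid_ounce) 5.452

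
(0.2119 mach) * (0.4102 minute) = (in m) 1776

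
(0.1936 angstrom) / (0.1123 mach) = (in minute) 8.438e-15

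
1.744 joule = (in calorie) 0.4168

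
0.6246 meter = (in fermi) 6.246e+14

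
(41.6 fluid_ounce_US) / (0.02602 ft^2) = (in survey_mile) 0.0003162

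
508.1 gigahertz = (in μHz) 5.081e+17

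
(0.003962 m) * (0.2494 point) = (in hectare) 3.486e-11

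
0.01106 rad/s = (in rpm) 0.1056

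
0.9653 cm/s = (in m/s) 0.009653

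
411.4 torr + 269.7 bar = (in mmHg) 2.027e+05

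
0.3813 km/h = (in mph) 0.2369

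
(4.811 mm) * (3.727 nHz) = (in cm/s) 1.793e-09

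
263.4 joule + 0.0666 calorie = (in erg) 2.637e+09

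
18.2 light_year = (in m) 1.722e+17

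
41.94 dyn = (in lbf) 9.428e-05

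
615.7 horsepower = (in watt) 4.591e+05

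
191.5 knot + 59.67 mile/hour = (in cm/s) 1.252e+04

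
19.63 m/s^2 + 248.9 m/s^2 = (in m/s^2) 268.5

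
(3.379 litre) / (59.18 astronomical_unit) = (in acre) 9.431e-20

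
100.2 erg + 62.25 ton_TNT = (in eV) 1.626e+30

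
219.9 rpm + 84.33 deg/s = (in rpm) 234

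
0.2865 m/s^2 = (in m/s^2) 0.2865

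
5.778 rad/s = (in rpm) 55.18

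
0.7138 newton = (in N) 0.7138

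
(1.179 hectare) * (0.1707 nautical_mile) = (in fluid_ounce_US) 1.26e+11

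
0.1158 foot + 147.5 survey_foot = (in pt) 1.275e+05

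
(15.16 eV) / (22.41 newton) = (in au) 7.245e-31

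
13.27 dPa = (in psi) 0.0001925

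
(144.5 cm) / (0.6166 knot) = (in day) 5.272e-05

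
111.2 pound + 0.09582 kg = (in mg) 5.054e+07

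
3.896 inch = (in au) 6.615e-13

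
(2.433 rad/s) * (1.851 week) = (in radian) 2.724e+06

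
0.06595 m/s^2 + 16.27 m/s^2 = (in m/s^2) 16.34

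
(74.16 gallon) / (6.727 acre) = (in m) 1.031e-05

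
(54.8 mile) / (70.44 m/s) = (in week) 0.00207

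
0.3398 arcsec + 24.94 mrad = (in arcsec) 5145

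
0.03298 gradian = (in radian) 0.000518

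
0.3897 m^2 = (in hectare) 3.897e-05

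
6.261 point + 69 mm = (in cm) 7.121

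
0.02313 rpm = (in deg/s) 0.1388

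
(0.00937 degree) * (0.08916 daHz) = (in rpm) 0.001392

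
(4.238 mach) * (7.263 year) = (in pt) 9.369e+14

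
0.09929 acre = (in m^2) 401.8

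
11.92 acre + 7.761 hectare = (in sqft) 1.355e+06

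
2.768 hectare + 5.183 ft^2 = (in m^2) 2.768e+04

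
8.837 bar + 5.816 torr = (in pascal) 8.845e+05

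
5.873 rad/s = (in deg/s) 336.5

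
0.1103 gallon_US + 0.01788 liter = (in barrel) 0.002739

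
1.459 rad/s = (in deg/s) 83.59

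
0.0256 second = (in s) 0.0256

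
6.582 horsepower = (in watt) 4908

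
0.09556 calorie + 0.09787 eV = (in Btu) 0.000379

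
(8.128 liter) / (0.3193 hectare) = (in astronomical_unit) 1.702e-17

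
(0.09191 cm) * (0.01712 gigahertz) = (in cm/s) 1.573e+06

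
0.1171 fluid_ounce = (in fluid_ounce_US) 0.1171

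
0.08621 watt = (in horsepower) 0.0001156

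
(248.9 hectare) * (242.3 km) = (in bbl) 3.793e+12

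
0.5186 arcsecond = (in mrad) 0.002514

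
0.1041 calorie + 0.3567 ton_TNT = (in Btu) 1.415e+06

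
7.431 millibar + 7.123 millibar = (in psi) 0.2111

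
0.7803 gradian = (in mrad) 12.26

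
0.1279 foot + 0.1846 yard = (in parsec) 6.734e-18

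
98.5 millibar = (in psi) 1.429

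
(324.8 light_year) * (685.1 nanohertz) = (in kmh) 7.579e+12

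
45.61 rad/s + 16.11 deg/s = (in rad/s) 45.89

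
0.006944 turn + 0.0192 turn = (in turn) 0.02614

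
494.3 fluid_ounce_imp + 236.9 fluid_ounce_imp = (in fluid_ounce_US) 702.5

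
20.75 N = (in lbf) 4.665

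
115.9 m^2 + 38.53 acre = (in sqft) 1.68e+06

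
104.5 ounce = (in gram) 2963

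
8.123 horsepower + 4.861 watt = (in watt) 6062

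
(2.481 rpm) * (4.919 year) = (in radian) 4.03e+07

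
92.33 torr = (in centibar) 12.31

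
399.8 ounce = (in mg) 1.133e+07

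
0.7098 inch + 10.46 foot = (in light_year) 3.389e-16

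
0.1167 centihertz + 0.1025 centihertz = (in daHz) 0.0002192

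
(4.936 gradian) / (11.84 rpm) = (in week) 1.034e-07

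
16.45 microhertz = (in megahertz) 1.645e-11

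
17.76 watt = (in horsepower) 0.02382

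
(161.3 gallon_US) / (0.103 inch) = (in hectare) 0.02334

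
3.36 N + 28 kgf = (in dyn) 2.779e+07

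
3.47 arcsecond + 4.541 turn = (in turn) 4.541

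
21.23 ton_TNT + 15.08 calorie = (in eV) 5.544e+29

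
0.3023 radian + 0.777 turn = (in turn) 0.8251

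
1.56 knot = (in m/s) 0.8025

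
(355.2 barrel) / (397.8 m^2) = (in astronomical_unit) 9.49e-13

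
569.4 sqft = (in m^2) 52.9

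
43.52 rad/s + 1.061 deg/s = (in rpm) 415.8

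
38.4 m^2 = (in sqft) 413.3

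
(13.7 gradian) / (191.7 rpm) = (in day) 1.241e-07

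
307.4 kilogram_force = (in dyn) 3.015e+08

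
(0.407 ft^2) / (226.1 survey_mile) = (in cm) 1.039e-05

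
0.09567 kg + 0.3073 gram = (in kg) 0.09598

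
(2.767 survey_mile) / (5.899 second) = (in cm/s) 7.549e+04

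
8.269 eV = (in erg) 1.325e-11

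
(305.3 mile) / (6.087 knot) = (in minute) 2615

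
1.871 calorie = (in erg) 7.828e+07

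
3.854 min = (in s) 231.2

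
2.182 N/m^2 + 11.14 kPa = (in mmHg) 83.57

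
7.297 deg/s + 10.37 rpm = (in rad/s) 1.213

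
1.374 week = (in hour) 230.8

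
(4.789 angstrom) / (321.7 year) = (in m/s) 4.72e-20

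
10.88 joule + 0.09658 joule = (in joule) 10.98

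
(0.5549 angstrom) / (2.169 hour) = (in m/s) 7.106e-15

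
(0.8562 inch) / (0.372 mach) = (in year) 5.444e-12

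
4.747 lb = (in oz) 75.95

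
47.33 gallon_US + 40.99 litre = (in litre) 220.2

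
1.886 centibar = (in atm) 0.01861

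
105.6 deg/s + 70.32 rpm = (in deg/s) 527.5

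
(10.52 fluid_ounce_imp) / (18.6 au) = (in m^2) 1.074e-16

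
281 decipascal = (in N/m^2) 28.1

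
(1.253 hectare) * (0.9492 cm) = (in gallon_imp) 2.616e+04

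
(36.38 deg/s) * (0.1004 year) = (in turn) 3.2e+05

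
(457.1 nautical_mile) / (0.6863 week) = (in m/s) 2.04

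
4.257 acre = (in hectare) 1.723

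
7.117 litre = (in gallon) 1.88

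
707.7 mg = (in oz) 0.02496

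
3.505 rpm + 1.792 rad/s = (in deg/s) 123.7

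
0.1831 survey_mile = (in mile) 0.1831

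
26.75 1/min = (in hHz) 0.004458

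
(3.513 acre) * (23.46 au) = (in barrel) 3.138e+17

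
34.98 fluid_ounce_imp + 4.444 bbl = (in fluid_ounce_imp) 2.49e+04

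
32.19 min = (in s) 1931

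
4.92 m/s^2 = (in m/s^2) 4.92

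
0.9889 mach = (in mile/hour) 753.2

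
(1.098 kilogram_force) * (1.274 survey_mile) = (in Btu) 20.93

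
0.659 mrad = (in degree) 0.03776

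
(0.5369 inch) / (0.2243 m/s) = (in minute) 0.001013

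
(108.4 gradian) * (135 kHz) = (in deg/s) 1.317e+07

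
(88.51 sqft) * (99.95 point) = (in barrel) 1.824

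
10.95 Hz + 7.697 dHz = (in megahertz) 1.172e-05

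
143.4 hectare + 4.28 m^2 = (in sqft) 1.544e+07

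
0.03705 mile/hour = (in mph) 0.03705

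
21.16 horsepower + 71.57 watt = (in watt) 1.585e+04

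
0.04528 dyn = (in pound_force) 1.018e-07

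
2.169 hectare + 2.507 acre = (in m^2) 3.184e+04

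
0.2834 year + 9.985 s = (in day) 103.4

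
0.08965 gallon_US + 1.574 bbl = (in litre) 250.6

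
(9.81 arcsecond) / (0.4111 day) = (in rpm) 1.279e-08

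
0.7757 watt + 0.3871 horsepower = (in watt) 289.4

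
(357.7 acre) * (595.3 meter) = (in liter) 8.617e+11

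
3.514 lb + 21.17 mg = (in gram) 1594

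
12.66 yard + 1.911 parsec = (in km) 5.897e+13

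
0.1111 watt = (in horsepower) 0.000149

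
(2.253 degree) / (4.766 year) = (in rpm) 2.498e-09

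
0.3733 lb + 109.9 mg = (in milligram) 1.694e+05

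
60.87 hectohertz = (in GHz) 6.087e-06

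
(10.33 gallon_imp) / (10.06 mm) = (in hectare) 0.0004668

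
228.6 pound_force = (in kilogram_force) 103.7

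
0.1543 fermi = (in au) 1.031e-27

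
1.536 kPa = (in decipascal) 1.536e+04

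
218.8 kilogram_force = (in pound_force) 482.4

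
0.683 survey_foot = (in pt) 590.1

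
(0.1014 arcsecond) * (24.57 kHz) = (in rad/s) 0.01208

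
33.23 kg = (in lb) 73.26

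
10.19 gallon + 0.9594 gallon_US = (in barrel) 0.2655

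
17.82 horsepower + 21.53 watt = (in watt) 1.331e+04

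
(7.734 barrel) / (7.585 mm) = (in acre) 0.04006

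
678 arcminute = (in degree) 11.3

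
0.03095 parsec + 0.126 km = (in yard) 1.044e+15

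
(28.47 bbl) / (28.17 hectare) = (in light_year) 1.698e-21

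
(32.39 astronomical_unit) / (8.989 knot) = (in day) 1.213e+07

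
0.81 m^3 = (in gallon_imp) 178.2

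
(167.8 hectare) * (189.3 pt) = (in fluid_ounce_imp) 3.944e+09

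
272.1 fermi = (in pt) 7.713e-10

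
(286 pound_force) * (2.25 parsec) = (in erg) 8.833e+26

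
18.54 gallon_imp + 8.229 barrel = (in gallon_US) 367.9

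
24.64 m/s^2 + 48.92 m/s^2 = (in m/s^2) 73.56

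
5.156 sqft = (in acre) 0.0001184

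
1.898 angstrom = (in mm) 1.898e-07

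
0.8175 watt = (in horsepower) 0.001096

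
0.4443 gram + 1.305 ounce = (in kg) 0.03744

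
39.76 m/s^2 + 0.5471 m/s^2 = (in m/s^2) 40.31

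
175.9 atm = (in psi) 2585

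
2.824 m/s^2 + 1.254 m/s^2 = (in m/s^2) 4.078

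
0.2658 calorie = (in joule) 1.112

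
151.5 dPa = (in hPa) 0.1515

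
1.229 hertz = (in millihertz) 1229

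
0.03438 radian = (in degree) 1.97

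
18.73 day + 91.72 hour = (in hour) 541.2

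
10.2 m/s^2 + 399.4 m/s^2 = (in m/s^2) 409.6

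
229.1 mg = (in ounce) 0.008081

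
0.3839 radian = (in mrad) 383.9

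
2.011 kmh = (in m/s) 0.5586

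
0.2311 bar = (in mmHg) 173.3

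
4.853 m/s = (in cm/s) 485.3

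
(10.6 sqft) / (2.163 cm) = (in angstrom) 4.553e+11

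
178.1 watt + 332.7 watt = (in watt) 510.8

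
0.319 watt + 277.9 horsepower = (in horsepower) 277.9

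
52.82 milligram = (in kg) 5.282e-05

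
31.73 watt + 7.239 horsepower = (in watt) 5430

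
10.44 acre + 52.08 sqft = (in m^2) 4.225e+04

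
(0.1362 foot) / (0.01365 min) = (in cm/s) 5.069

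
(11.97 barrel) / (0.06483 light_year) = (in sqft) 3.34e-14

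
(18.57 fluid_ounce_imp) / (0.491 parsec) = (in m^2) 3.483e-20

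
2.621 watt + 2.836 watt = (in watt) 5.457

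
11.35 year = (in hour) 9.943e+04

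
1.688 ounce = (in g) 47.85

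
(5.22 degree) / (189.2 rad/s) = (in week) 7.962e-10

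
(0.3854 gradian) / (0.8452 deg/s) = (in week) 6.786e-07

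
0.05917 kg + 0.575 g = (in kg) 0.05974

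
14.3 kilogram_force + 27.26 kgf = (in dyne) 4.076e+07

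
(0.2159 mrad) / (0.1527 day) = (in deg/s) 9.376e-07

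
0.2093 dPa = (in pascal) 0.02093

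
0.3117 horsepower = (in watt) 232.4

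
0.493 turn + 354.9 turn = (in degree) 1.279e+05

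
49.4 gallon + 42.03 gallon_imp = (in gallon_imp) 83.16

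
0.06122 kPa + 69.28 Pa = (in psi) 0.01893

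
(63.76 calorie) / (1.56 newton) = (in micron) 1.71e+08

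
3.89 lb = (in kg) 1.764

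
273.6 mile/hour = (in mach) 0.3592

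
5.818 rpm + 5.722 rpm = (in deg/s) 69.24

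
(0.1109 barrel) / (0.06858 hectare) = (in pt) 0.07288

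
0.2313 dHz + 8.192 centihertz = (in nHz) 1.05e+08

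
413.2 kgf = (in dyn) 4.052e+08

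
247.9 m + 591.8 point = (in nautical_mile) 0.134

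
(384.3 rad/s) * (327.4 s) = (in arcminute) 4.325e+08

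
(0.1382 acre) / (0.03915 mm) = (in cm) 1.429e+09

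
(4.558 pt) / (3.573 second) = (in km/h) 0.00162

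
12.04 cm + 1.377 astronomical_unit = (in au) 1.377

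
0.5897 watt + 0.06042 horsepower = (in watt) 45.64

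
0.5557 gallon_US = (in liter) 2.104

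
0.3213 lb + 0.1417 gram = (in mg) 1.459e+05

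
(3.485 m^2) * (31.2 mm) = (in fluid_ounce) 3677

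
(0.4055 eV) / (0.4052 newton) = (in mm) 1.603e-16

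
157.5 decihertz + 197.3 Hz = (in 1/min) 1.278e+04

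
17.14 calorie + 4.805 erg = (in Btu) 0.06797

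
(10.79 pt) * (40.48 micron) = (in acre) 3.808e-11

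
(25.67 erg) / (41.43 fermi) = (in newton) 6.196e+07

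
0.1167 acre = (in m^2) 472.3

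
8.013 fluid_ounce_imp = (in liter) 0.2277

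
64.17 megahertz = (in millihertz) 6.417e+10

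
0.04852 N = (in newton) 0.04852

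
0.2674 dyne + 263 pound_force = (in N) 1170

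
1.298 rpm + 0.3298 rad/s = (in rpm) 4.447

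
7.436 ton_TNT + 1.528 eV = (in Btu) 2.949e+07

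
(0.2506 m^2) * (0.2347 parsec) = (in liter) 1.815e+18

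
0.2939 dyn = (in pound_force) 6.607e-07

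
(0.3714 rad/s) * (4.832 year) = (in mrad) 5.659e+10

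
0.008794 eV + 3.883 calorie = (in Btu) 0.0154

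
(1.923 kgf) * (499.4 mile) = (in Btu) 1.437e+04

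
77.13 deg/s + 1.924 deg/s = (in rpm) 13.18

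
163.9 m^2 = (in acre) 0.0405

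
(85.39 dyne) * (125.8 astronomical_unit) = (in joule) 1.607e+10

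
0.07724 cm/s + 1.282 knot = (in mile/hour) 1.477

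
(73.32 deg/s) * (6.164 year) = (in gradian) 1.584e+10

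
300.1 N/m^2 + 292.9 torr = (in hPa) 393.5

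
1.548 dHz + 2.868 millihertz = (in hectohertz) 0.001577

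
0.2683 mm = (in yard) 0.0002934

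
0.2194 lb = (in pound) 0.2194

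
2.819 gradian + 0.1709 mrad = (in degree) 2.547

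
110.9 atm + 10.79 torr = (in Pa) 1.124e+07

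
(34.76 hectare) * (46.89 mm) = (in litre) 1.63e+07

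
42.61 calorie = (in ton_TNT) 4.261e-08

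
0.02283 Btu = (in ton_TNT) 5.757e-09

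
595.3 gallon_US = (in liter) 2253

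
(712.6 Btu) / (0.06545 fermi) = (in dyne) 1.149e+27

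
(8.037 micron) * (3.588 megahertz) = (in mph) 64.51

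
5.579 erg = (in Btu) 5.288e-10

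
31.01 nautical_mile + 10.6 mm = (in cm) 5.743e+06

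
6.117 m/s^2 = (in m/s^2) 6.117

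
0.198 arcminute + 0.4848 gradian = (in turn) 0.001221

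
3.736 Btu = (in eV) 2.46e+22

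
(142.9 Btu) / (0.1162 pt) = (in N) 3.678e+09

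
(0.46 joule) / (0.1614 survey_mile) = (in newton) 0.001771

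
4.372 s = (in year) 1.386e-07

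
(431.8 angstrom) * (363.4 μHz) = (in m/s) 1.569e-11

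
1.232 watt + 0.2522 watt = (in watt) 1.484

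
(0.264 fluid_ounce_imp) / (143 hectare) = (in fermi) 5245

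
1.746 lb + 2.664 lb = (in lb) 4.41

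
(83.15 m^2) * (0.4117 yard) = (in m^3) 31.3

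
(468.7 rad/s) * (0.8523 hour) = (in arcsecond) 2.966e+11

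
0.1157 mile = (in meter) 186.2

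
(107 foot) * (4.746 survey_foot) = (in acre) 0.01166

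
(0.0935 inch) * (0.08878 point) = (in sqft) 8.006e-07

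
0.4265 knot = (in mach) 0.0006444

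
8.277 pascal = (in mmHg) 0.06208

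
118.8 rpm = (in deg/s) 712.8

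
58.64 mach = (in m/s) 1.997e+04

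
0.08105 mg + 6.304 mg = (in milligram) 6.385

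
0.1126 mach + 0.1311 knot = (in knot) 74.66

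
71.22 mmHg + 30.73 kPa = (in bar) 0.4023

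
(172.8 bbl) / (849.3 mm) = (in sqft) 348.2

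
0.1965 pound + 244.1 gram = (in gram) 333.2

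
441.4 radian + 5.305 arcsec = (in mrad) 4.414e+05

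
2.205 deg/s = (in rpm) 0.3675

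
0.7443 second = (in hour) 0.0002067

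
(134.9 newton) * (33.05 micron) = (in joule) 0.004458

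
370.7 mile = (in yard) 6.524e+05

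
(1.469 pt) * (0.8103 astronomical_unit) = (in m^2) 6.282e+07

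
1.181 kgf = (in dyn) 1.158e+06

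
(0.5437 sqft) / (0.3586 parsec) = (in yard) 4.992e-18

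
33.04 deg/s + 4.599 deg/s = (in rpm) 6.273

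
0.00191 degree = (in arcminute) 0.1146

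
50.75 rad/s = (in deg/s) 2908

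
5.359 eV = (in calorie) 2.052e-19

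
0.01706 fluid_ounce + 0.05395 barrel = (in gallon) 2.266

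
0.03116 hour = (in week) 0.0001855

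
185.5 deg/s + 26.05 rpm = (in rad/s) 5.966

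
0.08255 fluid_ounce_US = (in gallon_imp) 0.000537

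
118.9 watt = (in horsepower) 0.1594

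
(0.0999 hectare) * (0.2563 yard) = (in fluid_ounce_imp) 8.24e+06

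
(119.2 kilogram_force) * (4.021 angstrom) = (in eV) 2.934e+12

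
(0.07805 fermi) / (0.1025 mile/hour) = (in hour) 4.732e-19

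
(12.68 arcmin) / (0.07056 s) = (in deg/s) 2.995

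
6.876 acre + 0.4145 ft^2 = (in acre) 6.876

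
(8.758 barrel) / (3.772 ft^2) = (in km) 0.003973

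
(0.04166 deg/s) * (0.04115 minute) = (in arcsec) 370.3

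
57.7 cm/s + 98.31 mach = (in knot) 6.507e+04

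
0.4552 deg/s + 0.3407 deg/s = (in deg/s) 0.7959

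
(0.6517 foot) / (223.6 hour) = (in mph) 5.52e-07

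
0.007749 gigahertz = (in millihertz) 7.749e+09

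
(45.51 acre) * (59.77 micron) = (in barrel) 69.24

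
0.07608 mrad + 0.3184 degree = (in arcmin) 19.37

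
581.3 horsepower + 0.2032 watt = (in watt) 4.335e+05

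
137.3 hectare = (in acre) 339.3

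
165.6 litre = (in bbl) 1.042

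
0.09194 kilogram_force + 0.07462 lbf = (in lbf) 0.2773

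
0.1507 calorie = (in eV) 3.935e+18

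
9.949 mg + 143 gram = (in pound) 0.3153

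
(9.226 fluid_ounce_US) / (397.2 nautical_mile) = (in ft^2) 3.992e-09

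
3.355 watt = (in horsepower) 0.004499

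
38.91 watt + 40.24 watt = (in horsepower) 0.1061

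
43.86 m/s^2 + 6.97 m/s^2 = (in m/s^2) 50.83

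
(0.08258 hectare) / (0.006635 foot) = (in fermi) 4.083e+20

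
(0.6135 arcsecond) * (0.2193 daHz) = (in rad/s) 6.523e-06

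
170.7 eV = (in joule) 2.735e-17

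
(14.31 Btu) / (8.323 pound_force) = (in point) 1.156e+06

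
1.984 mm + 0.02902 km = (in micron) 2.902e+07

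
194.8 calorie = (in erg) 8.15e+09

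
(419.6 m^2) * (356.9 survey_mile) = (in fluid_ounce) 8.149e+12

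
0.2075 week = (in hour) 34.86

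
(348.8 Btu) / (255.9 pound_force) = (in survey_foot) 1061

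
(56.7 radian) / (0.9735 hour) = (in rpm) 0.1545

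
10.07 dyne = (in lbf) 2.264e-05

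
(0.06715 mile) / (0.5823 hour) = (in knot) 0.1002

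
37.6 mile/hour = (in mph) 37.6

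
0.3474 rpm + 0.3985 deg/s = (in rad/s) 0.04333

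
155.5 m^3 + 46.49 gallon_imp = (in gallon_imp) 3.425e+04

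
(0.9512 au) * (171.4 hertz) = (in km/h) 8.78e+13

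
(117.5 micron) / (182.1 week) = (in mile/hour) 2.387e-12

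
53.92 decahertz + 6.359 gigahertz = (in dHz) 6.359e+10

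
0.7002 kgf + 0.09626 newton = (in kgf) 0.71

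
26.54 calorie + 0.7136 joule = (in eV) 6.975e+20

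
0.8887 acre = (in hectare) 0.3596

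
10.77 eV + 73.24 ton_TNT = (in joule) 3.064e+11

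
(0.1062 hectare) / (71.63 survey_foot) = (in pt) 1.379e+05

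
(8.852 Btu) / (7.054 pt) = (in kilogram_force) 3.827e+05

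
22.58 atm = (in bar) 22.88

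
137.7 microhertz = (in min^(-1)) 0.008262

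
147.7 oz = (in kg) 4.187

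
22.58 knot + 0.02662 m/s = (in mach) 0.03419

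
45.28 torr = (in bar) 0.06037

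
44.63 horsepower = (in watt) 3.328e+04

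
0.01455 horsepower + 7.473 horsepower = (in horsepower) 7.488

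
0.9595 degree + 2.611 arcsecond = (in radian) 0.01676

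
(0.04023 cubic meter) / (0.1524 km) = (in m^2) 0.000264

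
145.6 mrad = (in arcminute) 500.5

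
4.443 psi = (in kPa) 30.63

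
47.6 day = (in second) 4.113e+06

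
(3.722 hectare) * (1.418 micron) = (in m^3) 0.05278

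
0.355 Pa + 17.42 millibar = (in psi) 0.2527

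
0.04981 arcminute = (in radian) 1.449e-05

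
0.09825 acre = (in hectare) 0.03976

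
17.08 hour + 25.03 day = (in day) 25.74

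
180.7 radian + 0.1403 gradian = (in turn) 28.76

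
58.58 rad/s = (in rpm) 559.4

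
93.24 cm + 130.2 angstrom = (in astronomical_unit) 6.233e-12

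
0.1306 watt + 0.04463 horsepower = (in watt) 33.41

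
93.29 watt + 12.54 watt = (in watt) 105.8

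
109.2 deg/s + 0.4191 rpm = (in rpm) 18.62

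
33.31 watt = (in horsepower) 0.04467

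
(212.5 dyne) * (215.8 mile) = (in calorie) 176.4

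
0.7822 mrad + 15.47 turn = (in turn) 15.47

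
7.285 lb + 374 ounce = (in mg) 1.391e+07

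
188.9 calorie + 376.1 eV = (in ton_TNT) 1.889e-07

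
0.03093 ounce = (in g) 0.8769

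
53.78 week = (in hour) 9035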